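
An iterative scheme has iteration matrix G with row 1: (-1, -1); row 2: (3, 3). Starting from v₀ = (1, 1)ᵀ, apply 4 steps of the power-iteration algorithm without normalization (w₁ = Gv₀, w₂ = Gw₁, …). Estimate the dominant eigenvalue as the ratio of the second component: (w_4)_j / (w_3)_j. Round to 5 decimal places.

2.00000

w1 = Gv₀ = (-2, 6)
w2 = Gw1 = (-4, 12)
w3 = Gw2 = (-8, 24)
w4 = Gw3 = (-16, 48)
Ratio at component: 48 / 24 = 2.00000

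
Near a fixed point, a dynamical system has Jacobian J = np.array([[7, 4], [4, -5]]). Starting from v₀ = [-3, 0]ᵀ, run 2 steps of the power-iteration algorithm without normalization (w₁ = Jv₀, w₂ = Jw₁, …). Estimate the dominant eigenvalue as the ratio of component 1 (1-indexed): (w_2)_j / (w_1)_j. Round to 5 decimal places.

w1 = Jv₀ = (-21, -12)
w2 = Jw1 = (-195, -24)
Ratio at component: -195 / -21 = 9.28571

9.28571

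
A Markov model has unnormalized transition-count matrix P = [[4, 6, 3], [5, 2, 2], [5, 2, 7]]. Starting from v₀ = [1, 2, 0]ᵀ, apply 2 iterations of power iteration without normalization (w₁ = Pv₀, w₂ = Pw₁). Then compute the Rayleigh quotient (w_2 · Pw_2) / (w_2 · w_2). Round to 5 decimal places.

w1 = Pv₀ = (16, 9, 9)
w2 = Pw1 = (145, 116, 161)
Pw2 = (1759, 1279, 2084)
w2·Pw2 = 145·1759 + 116·1279 + 161·2084 = 738943; w2·w2 = 145·145 + 116·116 + 161·161 = 60402
λ ≈ 738943/60402 = 12.23375

λ ≈ 12.23375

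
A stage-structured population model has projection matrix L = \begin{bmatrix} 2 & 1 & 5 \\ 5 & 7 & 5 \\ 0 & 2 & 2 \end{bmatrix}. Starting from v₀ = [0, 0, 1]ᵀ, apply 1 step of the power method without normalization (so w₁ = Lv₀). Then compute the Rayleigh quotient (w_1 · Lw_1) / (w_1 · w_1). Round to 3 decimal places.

w1 = Lv₀ = (2·0 + 1·0 + 5·1; 5·0 + 7·0 + 5·1; 0·0 + 2·0 + 2·1) = (5, 5, 2)
Lw1 = (25, 70, 14)
w1·Lw1 = 5·25 + 5·70 + 2·14 = 503; w1·w1 = 5·5 + 5·5 + 2·2 = 54
λ ≈ 503/54 = 9.315

λ ≈ 9.315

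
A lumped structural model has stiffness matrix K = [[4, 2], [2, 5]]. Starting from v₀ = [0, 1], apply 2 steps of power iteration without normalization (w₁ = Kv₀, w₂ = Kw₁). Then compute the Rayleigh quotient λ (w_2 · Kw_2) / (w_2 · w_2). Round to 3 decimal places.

w1 = Kv₀ = (4·0 + 2·1; 2·0 + 5·1) = (2, 5)
w2 = Kw1 = (4·2 + 2·5; 2·2 + 5·5) = (18, 29)
Kw2 = (130, 181)
w2·Kw2 = 18·130 + 29·181 = 7589; w2·w2 = 18·18 + 29·29 = 1165
λ ≈ 7589/1165 = 6.514

λ ≈ 6.514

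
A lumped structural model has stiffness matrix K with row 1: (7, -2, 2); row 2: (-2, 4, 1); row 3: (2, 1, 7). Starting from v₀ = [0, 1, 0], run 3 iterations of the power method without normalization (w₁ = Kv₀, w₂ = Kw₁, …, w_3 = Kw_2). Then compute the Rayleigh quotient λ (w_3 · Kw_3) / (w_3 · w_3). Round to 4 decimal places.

λ ≈ 7.5239

w1 = Kv₀ = (-2, 4, 1)
w2 = Kw1 = (-20, 21, 7)
w3 = Kw2 = (-168, 131, 30)
Kw3 = (-1378, 890, 5)
w3·Kw3 = (-168)·(-1378) + 131·890 + 30·5 = 348244; w3·w3 = (-168)·(-168) + 131·131 + 30·30 = 46285
λ ≈ 348244/46285 = 7.5239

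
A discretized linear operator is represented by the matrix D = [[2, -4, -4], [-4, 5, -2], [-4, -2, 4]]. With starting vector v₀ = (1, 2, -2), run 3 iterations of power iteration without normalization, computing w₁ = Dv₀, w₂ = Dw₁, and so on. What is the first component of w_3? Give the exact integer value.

w1 = Dv₀ = (2, 10, -16)
w2 = Dw1 = (28, 74, -92)
w3 = Dw2 = (128, 442, -628)
The requested component of w3 is 128.

128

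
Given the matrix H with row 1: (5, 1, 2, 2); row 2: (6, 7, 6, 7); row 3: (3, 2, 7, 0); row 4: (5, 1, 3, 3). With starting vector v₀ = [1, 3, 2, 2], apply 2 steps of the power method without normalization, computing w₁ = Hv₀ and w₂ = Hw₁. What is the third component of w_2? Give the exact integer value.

315

w1 = Hv₀ = (5·1 + 1·3 + 2·2 + 2·2; 6·1 + 7·3 + 6·2 + 7·2; 3·1 + 2·3 + 7·2 + 0·2; 5·1 + 1·3 + 3·2 + 3·2) = (16, 53, 23, 20)
w2 = Hw1 = (5·16 + 1·53 + 2·23 + 2·20; 6·16 + 7·53 + 6·23 + 7·20; 3·16 + 2·53 + 7·23 + 0·20; 5·16 + 1·53 + 3·23 + 3·20) = (219, 745, 315, 262)
The requested component of w2 is 315.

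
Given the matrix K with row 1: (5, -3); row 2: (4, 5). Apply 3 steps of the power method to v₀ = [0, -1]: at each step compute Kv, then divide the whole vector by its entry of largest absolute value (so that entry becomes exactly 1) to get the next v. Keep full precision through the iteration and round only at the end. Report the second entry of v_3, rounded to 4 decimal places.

Kv0 = (3.00000, -5.00000); divide by -5.00000 → v1 = (-0.60000, 1.00000)
Kv1 = (-6.00000, 2.60000); divide by -6.00000 → v2 = (1.00000, -0.43333)
Kv2 = (6.30000, 1.83333); divide by 6.30000 → v3 = (1.00000, 0.29101)
Requested entry of v3: 55/189 = 0.2910

0.2910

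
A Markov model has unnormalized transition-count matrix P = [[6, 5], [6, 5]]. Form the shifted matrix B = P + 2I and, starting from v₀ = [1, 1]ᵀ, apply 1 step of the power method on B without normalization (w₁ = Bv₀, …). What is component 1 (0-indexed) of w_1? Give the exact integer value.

B = P + 2I has rows (8, 5); (6, 7)
w1 = Bv₀ = (8·1 + 5·1; 6·1 + 7·1) = (13, 13)
Requested component of w1: 13

13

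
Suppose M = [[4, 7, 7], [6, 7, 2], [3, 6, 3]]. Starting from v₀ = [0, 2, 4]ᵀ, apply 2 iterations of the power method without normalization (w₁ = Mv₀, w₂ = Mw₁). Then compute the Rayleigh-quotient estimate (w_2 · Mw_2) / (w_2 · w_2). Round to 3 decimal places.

15.199

w1 = Mv₀ = (4·0 + 7·2 + 7·4; 6·0 + 7·2 + 2·4; 3·0 + 6·2 + 3·4) = (42, 22, 24)
w2 = Mw1 = (4·42 + 7·22 + 7·24; 6·42 + 7·22 + 2·24; 3·42 + 6·22 + 3·24) = (490, 454, 330)
Mw2 = (7448, 6778, 5184)
w2·Mw2 = 490·7448 + 454·6778 + 330·5184 = 8437452; w2·w2 = 490·490 + 454·454 + 330·330 = 555116
λ ≈ 8437452/555116 = 15.199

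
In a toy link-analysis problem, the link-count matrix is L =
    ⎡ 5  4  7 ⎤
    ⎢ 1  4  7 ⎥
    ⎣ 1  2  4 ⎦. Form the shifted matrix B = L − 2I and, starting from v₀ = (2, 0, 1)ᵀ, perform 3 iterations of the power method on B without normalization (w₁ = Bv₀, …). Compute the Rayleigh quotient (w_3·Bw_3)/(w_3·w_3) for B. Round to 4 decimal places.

B = L − 2I has rows (3, 4, 7); (1, 2, 7); (1, 2, 2)
w1 = Bv₀ = (13, 9, 4)
w2 = Bw1 = (103, 59, 39)
w3 = Bw2 = (818, 494, 299)
Bw3 = (6523, 3899, 2404)
w3·Bw3 = 7980716; w3·w3 = 1002561; μ ≈ 7980716/1002561 = 7.9603

μ ≈ 7.9603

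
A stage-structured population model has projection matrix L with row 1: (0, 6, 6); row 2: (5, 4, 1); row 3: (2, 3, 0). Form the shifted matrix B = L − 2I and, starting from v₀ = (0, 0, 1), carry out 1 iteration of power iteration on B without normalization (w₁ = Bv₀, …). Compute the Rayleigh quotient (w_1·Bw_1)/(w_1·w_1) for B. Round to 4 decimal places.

B = L − 2I has rows (-2, 6, 6); (5, 2, 1); (2, 3, -2)
w1 = Bv₀ = ((-2)·0 + 6·0 + 6·1; 5·0 + 2·0 + 1·1; 2·0 + 3·0 + (-2)·1) = (6, 1, -2)
Bw1 = (-18, 30, 19)
w1·Bw1 = -116; w1·w1 = 41; μ ≈ -116/41 = -2.8293

μ ≈ -2.8293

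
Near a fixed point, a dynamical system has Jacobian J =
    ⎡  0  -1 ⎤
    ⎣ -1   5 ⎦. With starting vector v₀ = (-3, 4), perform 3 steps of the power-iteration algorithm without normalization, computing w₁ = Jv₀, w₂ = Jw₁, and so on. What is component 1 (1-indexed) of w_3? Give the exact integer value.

-119

w1 = Jv₀ = (-4, 23)
w2 = Jw1 = (-23, 119)
w3 = Jw2 = (-119, 618)
The requested component of w3 is -119.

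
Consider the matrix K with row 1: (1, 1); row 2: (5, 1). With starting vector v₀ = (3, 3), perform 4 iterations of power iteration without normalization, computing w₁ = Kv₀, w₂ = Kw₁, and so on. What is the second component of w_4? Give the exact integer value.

w1 = Kv₀ = (1·3 + 1·3; 5·3 + 1·3) = (6, 18)
w2 = Kw1 = (1·6 + 1·18; 5·6 + 1·18) = (24, 48)
w3 = Kw2 = (72, 168)
w4 = Kw3 = (240, 528)
The requested component of w4 is 528.

528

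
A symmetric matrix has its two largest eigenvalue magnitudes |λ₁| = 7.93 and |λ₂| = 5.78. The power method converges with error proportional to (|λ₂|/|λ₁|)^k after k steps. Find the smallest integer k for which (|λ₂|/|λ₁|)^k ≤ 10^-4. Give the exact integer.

30

|λ₂/λ₁| = 5.78/7.93 = 0.72888
Need k ≥ ln(10^-4) / ln(0.72888) = -9.2103 / -0.3162 ≈ 29.124
Smallest integer k satisfying the bound: 30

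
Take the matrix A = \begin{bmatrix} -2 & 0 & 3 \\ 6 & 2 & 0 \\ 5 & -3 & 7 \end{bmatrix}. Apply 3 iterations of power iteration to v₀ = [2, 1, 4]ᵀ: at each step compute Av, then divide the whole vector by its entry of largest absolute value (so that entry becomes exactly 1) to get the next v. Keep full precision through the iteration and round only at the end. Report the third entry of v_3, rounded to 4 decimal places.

1.0000

Av0 = (8.00000, 14.00000, 35.00000); divide by 35.00000 → v1 = (0.22857, 0.40000, 1.00000)
Av1 = (2.54286, 2.17143, 6.94286); divide by 6.94286 → v2 = (0.36626, 0.31276, 1.00000)
Av2 = (2.26749, 2.82305, 7.89300); divide by 7.89300 → v3 = (0.28728, 0.35766, 1.00000)
Requested entry of v3: 1918/1918 = 1.0000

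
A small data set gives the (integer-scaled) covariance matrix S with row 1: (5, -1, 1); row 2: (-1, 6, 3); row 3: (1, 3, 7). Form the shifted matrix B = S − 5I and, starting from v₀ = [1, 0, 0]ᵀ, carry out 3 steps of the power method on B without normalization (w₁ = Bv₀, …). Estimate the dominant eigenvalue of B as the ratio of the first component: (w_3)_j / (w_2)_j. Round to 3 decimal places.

B = S − 5I has rows (0, -1, 1); (-1, 1, 3); (1, 3, 2)
w1 = Bv₀ = (0, -1, 1)
w2 = Bw1 = (2, 2, -1)
w3 = Bw2 = (-3, -3, 6)
Ratio: -3/2 = -1.500

-1.500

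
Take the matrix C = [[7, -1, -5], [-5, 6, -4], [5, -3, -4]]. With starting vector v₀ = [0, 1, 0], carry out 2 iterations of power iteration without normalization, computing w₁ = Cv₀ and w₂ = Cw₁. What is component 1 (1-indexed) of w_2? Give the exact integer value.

2

w1 = Cv₀ = (7·0 + (-1)·1 + (-5)·0; (-5)·0 + 6·1 + (-4)·0; 5·0 + (-3)·1 + (-4)·0) = (-1, 6, -3)
w2 = Cw1 = (7·(-1) + (-1)·6 + (-5)·(-3); (-5)·(-1) + 6·6 + (-4)·(-3); 5·(-1) + (-3)·6 + (-4)·(-3)) = (2, 53, -11)
The requested component of w2 is 2.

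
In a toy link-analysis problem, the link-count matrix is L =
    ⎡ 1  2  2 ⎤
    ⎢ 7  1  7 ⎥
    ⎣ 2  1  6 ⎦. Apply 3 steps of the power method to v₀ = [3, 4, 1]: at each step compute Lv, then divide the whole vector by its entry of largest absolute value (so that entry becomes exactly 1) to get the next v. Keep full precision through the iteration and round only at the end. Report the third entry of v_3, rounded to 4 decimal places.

Lv0 = (13.00000, 32.00000, 16.00000); divide by 32.00000 → v1 = (0.40625, 1.00000, 0.50000)
Lv1 = (3.40625, 7.34375, 4.81250); divide by 7.34375 → v2 = (0.46383, 1.00000, 0.65532)
Lv2 = (3.77447, 8.83404, 5.85957); divide by 8.83404 → v3 = (0.42726, 1.00000, 0.66329)
Requested entry of v3: 1377/2076 = 0.6633

0.6633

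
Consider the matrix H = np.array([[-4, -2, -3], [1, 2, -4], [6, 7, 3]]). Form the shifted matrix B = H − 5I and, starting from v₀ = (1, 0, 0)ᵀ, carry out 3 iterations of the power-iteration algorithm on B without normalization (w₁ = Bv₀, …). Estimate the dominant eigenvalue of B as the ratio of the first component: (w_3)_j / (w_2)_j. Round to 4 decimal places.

B = H − 5I has rows (-9, -2, -3); (1, -3, -4); (6, 7, -2)
w1 = Bv₀ = ((-9)·1 + (-2)·0 + (-3)·0; 1·1 + (-3)·0 + (-4)·0; 6·1 + 7·0 + (-2)·0) = (-9, 1, 6)
w2 = Bw1 = ((-9)·(-9) + (-2)·1 + (-3)·6; 1·(-9) + (-3)·1 + (-4)·6; 6·(-9) + 7·1 + (-2)·6) = (61, -36, -59)
w3 = Bw2 = (-300, 405, 232)
Ratio: -300/61 = -4.9180

-4.9180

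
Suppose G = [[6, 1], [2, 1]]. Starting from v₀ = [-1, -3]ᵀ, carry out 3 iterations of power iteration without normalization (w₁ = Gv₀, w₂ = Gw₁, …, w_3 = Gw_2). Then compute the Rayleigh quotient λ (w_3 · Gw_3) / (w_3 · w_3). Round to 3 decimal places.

w1 = Gv₀ = (-9, -5)
w2 = Gw1 = (-59, -23)
w3 = Gw2 = (-377, -141)
Gw3 = (-2403, -895)
w3·Gw3 = (-377)·(-2403) + (-141)·(-895) = 1032126; w3·w3 = (-377)·(-377) + (-141)·(-141) = 162010
λ ≈ 1032126/162010 = 6.371

6.371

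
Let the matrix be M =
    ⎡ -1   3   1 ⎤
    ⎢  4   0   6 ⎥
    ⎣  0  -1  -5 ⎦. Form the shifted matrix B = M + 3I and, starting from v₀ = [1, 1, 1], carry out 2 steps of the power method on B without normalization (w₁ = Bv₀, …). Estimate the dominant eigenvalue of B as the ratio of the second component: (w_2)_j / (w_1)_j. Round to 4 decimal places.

B = M + 3I has rows (2, 3, 1); (4, 3, 6); (0, -1, -2)
w1 = Bv₀ = (6, 13, -3)
w2 = Bw1 = (48, 45, -7)
Ratio: 45/13 = 3.4615

3.4615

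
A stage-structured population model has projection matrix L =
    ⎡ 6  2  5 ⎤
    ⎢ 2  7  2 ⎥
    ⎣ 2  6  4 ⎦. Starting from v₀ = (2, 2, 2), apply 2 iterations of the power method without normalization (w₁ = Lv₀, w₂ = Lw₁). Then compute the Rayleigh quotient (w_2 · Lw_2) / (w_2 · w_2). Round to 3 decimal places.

11.825

w1 = Lv₀ = (6·2 + 2·2 + 5·2; 2·2 + 7·2 + 2·2; 2·2 + 6·2 + 4·2) = (26, 22, 24)
w2 = Lw1 = (6·26 + 2·22 + 5·24; 2·26 + 7·22 + 2·24; 2·26 + 6·22 + 4·24) = (320, 254, 280)
Lw2 = (3828, 2978, 3284)
w2·Lw2 = 320·3828 + 254·2978 + 280·3284 = 2900892; w2·w2 = 320·320 + 254·254 + 280·280 = 245316
λ ≈ 2900892/245316 = 11.825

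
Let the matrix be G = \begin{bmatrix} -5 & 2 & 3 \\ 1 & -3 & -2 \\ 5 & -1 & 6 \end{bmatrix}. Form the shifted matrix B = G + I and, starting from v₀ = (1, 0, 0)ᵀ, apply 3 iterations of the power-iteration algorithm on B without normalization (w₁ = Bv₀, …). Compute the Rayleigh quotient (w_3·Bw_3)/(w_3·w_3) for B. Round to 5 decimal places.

1.76205

B = G + I has rows (-4, 2, 3); (1, -2, -2); (5, -1, 7)
w1 = Bv₀ = (-4, 1, 5)
w2 = Bw1 = (33, -16, 14)
w3 = Bw2 = (-122, 37, 279)
Bw3 = (1399, -754, 1306)
w3·Bw3 = 165798; w3·w3 = 94094; μ ≈ 165798/94094 = 1.76205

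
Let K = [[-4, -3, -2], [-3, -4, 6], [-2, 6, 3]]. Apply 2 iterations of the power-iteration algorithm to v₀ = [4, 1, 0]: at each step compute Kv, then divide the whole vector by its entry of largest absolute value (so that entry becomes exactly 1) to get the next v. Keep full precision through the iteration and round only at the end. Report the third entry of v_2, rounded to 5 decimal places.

-0.50000

Kv0 = (-19.000000, -16.000000, -2.000000); divide by -19.000000 → v1 = (1.000000, 0.842105, 0.105263)
Kv1 = (-6.736842, -5.736842, 3.368421); divide by -6.736842 → v2 = (1.000000, 0.851563, -0.500000)
Requested entry of v2: -64/128 = -0.50000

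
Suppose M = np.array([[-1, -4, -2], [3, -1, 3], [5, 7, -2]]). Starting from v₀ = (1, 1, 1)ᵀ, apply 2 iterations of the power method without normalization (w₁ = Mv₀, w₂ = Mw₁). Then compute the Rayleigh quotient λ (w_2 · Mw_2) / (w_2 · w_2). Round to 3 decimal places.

w1 = Mv₀ = ((-1)·1 + (-4)·1 + (-2)·1; 3·1 + (-1)·1 + 3·1; 5·1 + 7·1 + (-2)·1) = (-7, 5, 10)
w2 = Mw1 = ((-1)·(-7) + (-4)·5 + (-2)·10; 3·(-7) + (-1)·5 + 3·10; 5·(-7) + 7·5 + (-2)·10) = (-33, 4, -20)
Mw2 = (57, -163, -97)
w2·Mw2 = (-33)·57 + 4·(-163) + (-20)·(-97) = -593; w2·w2 = (-33)·(-33) + 4·4 + (-20)·(-20) = 1505
λ ≈ -593/1505 = -0.394

-0.394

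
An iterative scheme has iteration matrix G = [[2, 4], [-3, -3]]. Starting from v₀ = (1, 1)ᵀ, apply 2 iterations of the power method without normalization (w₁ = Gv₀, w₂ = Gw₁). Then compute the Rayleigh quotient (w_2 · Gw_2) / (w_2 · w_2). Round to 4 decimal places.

λ ≈ 2.0000

w1 = Gv₀ = (6, -6)
w2 = Gw1 = (-12, 0)
Gw2 = (-24, 36)
w2·Gw2 = (-12)·(-24) + 0·36 = 288; w2·w2 = (-12)·(-12) + 0·0 = 144
λ ≈ 288/144 = 2.0000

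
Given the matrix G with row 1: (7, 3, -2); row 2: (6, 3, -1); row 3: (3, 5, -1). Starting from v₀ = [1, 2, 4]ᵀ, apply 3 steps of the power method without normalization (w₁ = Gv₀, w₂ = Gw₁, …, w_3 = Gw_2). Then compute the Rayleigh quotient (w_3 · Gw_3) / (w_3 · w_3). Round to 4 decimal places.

λ ≈ 8.0270

w1 = Gv₀ = (7·1 + 3·2 + (-2)·4; 6·1 + 3·2 + (-1)·4; 3·1 + 5·2 + (-1)·4) = (5, 8, 9)
w2 = Gw1 = (7·5 + 3·8 + (-2)·9; 6·5 + 3·8 + (-1)·9; 3·5 + 5·8 + (-1)·9) = (41, 45, 46)
w3 = Gw2 = (330, 335, 302)
Gw3 = (2711, 2683, 2363)
w3·Gw3 = 330·2711 + 335·2683 + 302·2363 = 2507061; w3·w3 = 330·330 + 335·335 + 302·302 = 312329
λ ≈ 2507061/312329 = 8.0270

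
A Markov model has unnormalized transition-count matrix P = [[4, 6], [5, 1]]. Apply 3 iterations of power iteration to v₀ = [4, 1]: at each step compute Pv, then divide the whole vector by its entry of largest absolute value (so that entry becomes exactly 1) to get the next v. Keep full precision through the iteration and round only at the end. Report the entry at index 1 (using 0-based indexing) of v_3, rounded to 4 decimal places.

Pv0 = (22.00000, 21.00000); divide by 22.00000 → v1 = (1.00000, 0.95455)
Pv1 = (9.72727, 5.95455); divide by 9.72727 → v2 = (1.00000, 0.61215)
Pv2 = (7.67290, 5.61215); divide by 7.67290 → v3 = (1.00000, 0.73143)
Requested entry of v3: 1201/1642 = 0.7314

0.7314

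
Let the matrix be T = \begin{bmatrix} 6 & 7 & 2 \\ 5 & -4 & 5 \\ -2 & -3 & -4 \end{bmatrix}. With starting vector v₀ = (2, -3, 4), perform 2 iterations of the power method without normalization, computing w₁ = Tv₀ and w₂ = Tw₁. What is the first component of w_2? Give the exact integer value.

266

w1 = Tv₀ = (-1, 42, -11)
w2 = Tw1 = (266, -228, -80)
The requested component of w2 is 266.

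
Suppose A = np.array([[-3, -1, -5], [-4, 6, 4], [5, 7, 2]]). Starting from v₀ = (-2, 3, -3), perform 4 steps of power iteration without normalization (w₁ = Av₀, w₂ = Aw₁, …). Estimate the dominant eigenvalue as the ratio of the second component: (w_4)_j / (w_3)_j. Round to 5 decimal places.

8.64897

w1 = Av₀ = ((-3)·(-2) + (-1)·3 + (-5)·(-3); (-4)·(-2) + 6·3 + 4·(-3); 5·(-2) + 7·3 + 2·(-3)) = (18, 14, 5)
w2 = Aw1 = ((-3)·18 + (-1)·14 + (-5)·5; (-4)·18 + 6·14 + 4·5; 5·18 + 7·14 + 2·5) = (-93, 32, 198)
w3 = Aw2 = (-743, 1356, 155)
w4 = Aw3 = (98, 11728, 6087)
Ratio at component: 11728 / 1356 = 8.64897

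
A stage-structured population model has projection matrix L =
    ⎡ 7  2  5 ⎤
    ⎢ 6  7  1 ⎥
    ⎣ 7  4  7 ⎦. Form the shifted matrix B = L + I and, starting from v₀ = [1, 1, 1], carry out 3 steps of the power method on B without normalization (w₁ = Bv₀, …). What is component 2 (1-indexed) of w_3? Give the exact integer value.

B = L + I has rows (8, 2, 5); (6, 8, 1); (7, 4, 8)
w1 = Bv₀ = (8·1 + 2·1 + 5·1; 6·1 + 8·1 + 1·1; 7·1 + 4·1 + 8·1) = (15, 15, 19)
w2 = Bw1 = (8·15 + 2·15 + 5·19; 6·15 + 8·15 + 1·19; 7·15 + 4·15 + 8·19) = (245, 229, 317)
w3 = Bw2 = (4003, 3619, 5167)
Requested component of w3: 3619

3619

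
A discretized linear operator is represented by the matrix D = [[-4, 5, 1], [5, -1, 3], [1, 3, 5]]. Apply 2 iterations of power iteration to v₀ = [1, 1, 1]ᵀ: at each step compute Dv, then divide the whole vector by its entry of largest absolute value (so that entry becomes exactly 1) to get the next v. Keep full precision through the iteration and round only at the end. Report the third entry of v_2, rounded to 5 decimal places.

1.00000

Dv0 = (2.000000, 7.000000, 9.000000); divide by 9.000000 → v1 = (0.222222, 0.777778, 1.000000)
Dv1 = (4.000000, 3.333333, 7.555556); divide by 7.555556 → v2 = (0.529412, 0.441176, 1.000000)
Requested entry of v2: 68/68 = 1.00000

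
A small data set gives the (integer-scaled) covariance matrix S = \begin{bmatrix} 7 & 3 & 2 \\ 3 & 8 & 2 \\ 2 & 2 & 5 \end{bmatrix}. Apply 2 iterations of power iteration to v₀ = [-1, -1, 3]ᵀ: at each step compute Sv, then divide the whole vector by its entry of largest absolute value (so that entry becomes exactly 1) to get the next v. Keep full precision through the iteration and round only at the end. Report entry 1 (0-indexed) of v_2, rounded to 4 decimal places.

-0.8108

Sv0 = (-4.00000, -5.00000, 11.00000); divide by 11.00000 → v1 = (-0.36364, -0.45455, 1.00000)
Sv1 = (-1.90909, -2.72727, 3.36364); divide by 3.36364 → v2 = (-0.56757, -0.81081, 1.00000)
Requested entry of v2: -30/37 = -0.8108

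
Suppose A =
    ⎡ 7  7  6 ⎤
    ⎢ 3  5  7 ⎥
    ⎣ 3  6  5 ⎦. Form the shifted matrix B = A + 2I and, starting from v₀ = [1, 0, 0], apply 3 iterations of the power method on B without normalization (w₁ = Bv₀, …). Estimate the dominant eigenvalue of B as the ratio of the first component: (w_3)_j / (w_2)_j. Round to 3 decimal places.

B = A + 2I has rows (9, 7, 6); (3, 7, 7); (3, 6, 7)
w1 = Bv₀ = (9·1 + 7·0 + 6·0; 3·1 + 7·0 + 7·0; 3·1 + 6·0 + 7·0) = (9, 3, 3)
w2 = Bw1 = (9·9 + 7·3 + 6·3; 3·9 + 7·3 + 7·3; 3·9 + 6·3 + 7·3) = (120, 69, 66)
w3 = Bw2 = (1959, 1305, 1236)
Ratio: 1959/120 = 16.325

μ ≈ 16.325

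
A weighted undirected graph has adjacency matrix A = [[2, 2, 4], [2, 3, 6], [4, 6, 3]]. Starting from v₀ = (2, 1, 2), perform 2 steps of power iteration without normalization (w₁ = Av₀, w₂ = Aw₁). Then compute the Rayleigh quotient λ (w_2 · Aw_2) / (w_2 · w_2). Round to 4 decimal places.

w1 = Av₀ = (2·2 + 2·1 + 4·2; 2·2 + 3·1 + 6·2; 4·2 + 6·1 + 3·2) = (14, 19, 20)
w2 = Aw1 = (2·14 + 2·19 + 4·20; 2·14 + 3·19 + 6·20; 4·14 + 6·19 + 3·20) = (146, 205, 230)
Aw2 = (1622, 2287, 2504)
w2·Aw2 = 146·1622 + 205·2287 + 230·2504 = 1281567; w2·w2 = 146·146 + 205·205 + 230·230 = 116241
λ ≈ 1281567/116241 = 11.0251

λ ≈ 11.0251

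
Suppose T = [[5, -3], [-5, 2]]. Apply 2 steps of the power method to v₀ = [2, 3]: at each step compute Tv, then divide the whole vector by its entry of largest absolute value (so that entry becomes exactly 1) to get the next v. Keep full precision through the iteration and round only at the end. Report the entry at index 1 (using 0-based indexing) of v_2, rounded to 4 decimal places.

Tv0 = (1.00000, -4.00000); divide by -4.00000 → v1 = (-0.25000, 1.00000)
Tv1 = (-4.25000, 3.25000); divide by -4.25000 → v2 = (1.00000, -0.76471)
Requested entry of v2: -13/17 = -0.7647

-0.7647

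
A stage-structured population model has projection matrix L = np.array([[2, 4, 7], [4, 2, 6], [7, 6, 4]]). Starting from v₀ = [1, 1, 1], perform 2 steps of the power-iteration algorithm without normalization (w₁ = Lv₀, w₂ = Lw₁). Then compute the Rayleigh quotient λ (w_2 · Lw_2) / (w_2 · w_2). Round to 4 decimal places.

14.2584

w1 = Lv₀ = (2·1 + 4·1 + 7·1; 4·1 + 2·1 + 6·1; 7·1 + 6·1 + 4·1) = (13, 12, 17)
w2 = Lw1 = (2·13 + 4·12 + 7·17; 4·13 + 2·12 + 6·17; 7·13 + 6·12 + 4·17) = (193, 178, 231)
Lw2 = (2715, 2514, 3343)
w2·Lw2 = 193·2715 + 178·2514 + 231·3343 = 1743720; w2·w2 = 193·193 + 178·178 + 231·231 = 122294
λ ≈ 1743720/122294 = 14.2584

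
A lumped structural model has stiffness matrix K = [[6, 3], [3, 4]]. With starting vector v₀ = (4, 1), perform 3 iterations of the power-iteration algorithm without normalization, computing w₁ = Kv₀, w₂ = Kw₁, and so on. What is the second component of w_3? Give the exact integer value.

w1 = Kv₀ = (6·4 + 3·1; 3·4 + 4·1) = (27, 16)
w2 = Kw1 = (6·27 + 3·16; 3·27 + 4·16) = (210, 145)
w3 = Kw2 = (1695, 1210)
The requested component of w3 is 1210.

1210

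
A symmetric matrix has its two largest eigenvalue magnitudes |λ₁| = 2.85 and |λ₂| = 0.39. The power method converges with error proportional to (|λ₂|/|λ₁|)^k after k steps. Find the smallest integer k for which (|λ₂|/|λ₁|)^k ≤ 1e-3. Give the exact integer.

|λ₂/λ₁| = 0.39/2.85 = 0.13684
Need k ≥ ln(1e-3) / ln(0.13684) = -6.9078 / -1.9889 ≈ 3.473
Smallest integer k satisfying the bound: 4

4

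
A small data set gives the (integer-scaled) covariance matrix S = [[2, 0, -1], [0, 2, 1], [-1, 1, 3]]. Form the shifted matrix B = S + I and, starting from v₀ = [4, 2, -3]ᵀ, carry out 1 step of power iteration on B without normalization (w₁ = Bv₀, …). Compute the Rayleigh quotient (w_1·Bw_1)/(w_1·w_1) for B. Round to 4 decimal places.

μ ≈ 4.2372

B = S + I has rows (3, 0, -1); (0, 3, 1); (-1, 1, 4)
w1 = Bv₀ = (15, 3, -14)
Bw1 = (59, -5, -68)
w1·Bw1 = 1822; w1·w1 = 430; μ ≈ 1822/430 = 4.2372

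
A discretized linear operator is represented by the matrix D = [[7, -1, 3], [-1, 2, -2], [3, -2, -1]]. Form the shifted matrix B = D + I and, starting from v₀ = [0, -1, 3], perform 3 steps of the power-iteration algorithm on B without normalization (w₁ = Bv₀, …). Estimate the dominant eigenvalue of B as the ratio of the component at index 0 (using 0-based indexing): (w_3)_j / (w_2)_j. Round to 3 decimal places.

μ ≈ 9.947

B = D + I has rows (8, -1, 3); (-1, 3, -2); (3, -2, 0)
w1 = Bv₀ = (8·0 + (-1)·(-1) + 3·3; (-1)·0 + 3·(-1) + (-2)·3; 3·0 + (-2)·(-1) + 0·3) = (10, -9, 2)
w2 = Bw1 = (8·10 + (-1)·(-9) + 3·2; (-1)·10 + 3·(-9) + (-2)·2; 3·10 + (-2)·(-9) + 0·2) = (95, -41, 48)
w3 = Bw2 = (945, -314, 367)
Ratio: 945/95 = 9.947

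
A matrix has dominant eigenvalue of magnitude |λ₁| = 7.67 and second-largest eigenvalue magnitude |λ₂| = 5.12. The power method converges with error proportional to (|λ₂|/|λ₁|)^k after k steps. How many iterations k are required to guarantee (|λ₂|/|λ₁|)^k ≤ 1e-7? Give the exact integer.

40

|λ₂/λ₁| = 5.12/7.67 = 0.66754
Need k ≥ ln(1e-7) / ln(0.66754) = -16.1181 / -0.4042 ≈ 39.880
Smallest integer k satisfying the bound: 40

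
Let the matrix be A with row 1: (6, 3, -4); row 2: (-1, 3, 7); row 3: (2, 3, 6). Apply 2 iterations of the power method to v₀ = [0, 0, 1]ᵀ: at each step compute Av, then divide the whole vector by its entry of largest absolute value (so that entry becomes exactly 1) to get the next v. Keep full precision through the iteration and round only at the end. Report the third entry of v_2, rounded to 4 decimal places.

Av0 = (-4.00000, 7.00000, 6.00000); divide by 7.00000 → v1 = (-0.57143, 1.00000, 0.85714)
Av1 = (-3.85714, 9.57143, 7.00000); divide by 9.57143 → v2 = (-0.40299, 1.00000, 0.73134)
Requested entry of v2: 49/67 = 0.7313

0.7313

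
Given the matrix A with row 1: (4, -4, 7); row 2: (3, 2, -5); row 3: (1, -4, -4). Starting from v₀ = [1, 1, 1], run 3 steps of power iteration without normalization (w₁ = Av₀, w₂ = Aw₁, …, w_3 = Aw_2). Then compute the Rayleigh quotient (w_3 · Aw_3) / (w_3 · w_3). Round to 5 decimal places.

λ ≈ -4.73469

w1 = Av₀ = (7, 0, -7)
w2 = Aw1 = (-21, 56, 35)
w3 = Aw2 = (-63, -126, -385)
Aw3 = (-2443, 1484, 1981)
w3·Aw3 = (-63)·(-2443) + (-126)·1484 + (-385)·1981 = -795760; w3·w3 = (-63)·(-63) + (-126)·(-126) + (-385)·(-385) = 168070
λ ≈ -795760/168070 = -4.73469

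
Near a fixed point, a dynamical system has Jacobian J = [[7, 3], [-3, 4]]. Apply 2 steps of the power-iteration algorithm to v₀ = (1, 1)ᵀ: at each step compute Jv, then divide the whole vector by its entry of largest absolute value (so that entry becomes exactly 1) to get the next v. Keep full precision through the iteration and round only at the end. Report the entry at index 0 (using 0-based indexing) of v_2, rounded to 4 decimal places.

1.0000

Jv0 = (10.00000, 1.00000); divide by 10.00000 → v1 = (1.00000, 0.10000)
Jv1 = (7.30000, -2.60000); divide by 7.30000 → v2 = (1.00000, -0.35616)
Requested entry of v2: 73/73 = 1.0000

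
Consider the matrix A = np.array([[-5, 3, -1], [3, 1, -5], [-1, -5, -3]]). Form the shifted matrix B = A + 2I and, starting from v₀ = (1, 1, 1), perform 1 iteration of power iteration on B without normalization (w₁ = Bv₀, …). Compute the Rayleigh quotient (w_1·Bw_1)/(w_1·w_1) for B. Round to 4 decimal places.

μ ≈ 0.0196

B = A + 2I has rows (-3, 3, -1); (3, 3, -5); (-1, -5, -1)
w1 = Bv₀ = (-1, 1, -7)
Bw1 = (13, 35, 3)
w1·Bw1 = 1; w1·w1 = 51; μ ≈ 1/51 = 0.0196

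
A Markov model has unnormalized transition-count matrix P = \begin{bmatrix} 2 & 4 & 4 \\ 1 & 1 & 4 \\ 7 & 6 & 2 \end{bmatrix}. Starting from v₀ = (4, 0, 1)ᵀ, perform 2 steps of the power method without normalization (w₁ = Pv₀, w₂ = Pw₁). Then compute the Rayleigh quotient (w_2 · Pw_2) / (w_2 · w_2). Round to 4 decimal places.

10.5100

w1 = Pv₀ = (2·4 + 4·0 + 4·1; 1·4 + 1·0 + 4·1; 7·4 + 6·0 + 2·1) = (12, 8, 30)
w2 = Pw1 = (2·12 + 4·8 + 4·30; 1·12 + 1·8 + 4·30; 7·12 + 6·8 + 2·30) = (176, 140, 192)
Pw2 = (1680, 1084, 2456)
w2·Pw2 = 176·1680 + 140·1084 + 192·2456 = 918992; w2·w2 = 176·176 + 140·140 + 192·192 = 87440
λ ≈ 918992/87440 = 10.5100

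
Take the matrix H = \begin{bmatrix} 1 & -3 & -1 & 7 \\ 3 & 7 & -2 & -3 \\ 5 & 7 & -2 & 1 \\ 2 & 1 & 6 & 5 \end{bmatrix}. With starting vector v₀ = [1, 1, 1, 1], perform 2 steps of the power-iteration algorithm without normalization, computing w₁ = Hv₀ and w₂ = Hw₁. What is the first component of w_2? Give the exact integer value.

w1 = Hv₀ = (1·1 + (-3)·1 + (-1)·1 + 7·1; 3·1 + 7·1 + (-2)·1 + (-3)·1; 5·1 + 7·1 + (-2)·1 + 1·1; 2·1 + 1·1 + 6·1 + 5·1) = (4, 5, 11, 14)
w2 = Hw1 = (1·4 + (-3)·5 + (-1)·11 + 7·14; 3·4 + 7·5 + (-2)·11 + (-3)·14; 5·4 + 7·5 + (-2)·11 + 1·14; 2·4 + 1·5 + 6·11 + 5·14) = (76, -17, 47, 149)
The requested component of w2 is 76.

76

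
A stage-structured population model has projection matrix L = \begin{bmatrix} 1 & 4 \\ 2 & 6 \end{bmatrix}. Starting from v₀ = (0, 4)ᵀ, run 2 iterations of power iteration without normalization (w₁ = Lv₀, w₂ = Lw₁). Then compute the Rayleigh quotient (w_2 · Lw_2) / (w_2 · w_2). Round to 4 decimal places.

w1 = Lv₀ = (16, 24)
w2 = Lw1 = (112, 176)
Lw2 = (816, 1280)
w2·Lw2 = 112·816 + 176·1280 = 316672; w2·w2 = 112·112 + 176·176 = 43520
λ ≈ 316672/43520 = 7.2765

7.2765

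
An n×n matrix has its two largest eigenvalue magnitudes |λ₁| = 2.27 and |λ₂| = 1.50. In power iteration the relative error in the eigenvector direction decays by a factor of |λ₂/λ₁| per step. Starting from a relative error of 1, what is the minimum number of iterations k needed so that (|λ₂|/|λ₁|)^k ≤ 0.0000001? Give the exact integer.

39

|λ₂/λ₁| = 1.50/2.27 = 0.66079
Need k ≥ ln(0.0000001) / ln(0.66079) = -16.1181 / -0.4143 ≈ 38.903
Smallest integer k satisfying the bound: 39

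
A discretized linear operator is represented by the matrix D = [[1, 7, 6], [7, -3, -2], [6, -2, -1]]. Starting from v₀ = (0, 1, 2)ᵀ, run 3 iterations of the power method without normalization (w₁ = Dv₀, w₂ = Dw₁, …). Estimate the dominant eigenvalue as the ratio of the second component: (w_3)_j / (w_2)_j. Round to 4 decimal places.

w1 = Dv₀ = (19, -7, -4)
w2 = Dw1 = (-54, 162, 132)
w3 = Dw2 = (1872, -1128, -780)
Ratio at component: -1128 / 162 = -6.9630

-6.9630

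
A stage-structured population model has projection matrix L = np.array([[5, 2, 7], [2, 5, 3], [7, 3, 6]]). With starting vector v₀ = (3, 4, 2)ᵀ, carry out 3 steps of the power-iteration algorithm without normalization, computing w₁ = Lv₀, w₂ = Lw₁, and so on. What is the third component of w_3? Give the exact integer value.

8805

w1 = Lv₀ = (5·3 + 2·4 + 7·2; 2·3 + 5·4 + 3·2; 7·3 + 3·4 + 6·2) = (37, 32, 45)
w2 = Lw1 = (5·37 + 2·32 + 7·45; 2·37 + 5·32 + 3·45; 7·37 + 3·32 + 6·45) = (564, 369, 625)
w3 = Lw2 = (7933, 4848, 8805)
The requested component of w3 is 8805.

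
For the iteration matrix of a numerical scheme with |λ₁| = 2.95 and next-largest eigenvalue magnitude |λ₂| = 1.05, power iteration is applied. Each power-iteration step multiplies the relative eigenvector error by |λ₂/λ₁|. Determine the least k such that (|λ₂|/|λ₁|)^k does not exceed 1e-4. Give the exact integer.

|λ₂/λ₁| = 1.05/2.95 = 0.35593
Need k ≥ ln(1e-4) / ln(0.35593) = -9.2103 / -1.0330 ≈ 8.916
Smallest integer k satisfying the bound: 9

9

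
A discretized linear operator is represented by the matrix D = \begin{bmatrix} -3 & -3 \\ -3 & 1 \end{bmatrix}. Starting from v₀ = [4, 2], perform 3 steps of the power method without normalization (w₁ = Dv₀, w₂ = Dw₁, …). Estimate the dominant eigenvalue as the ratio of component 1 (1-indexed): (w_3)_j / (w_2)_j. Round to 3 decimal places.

-4.571

w1 = Dv₀ = ((-3)·4 + (-3)·2; (-3)·4 + 1·2) = (-18, -10)
w2 = Dw1 = ((-3)·(-18) + (-3)·(-10); (-3)·(-18) + 1·(-10)) = (84, 44)
w3 = Dw2 = (-384, -208)
Ratio at component: -384 / 84 = -4.571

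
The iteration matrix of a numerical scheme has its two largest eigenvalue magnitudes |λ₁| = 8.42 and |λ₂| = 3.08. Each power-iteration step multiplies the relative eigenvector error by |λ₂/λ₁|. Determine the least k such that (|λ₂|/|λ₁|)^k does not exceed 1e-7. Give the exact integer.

|λ₂/λ₁| = 3.08/8.42 = 0.36580
Need k ≥ ln(1e-7) / ln(0.36580) = -16.1181 / -1.0057 ≈ 16.027
Smallest integer k satisfying the bound: 17

17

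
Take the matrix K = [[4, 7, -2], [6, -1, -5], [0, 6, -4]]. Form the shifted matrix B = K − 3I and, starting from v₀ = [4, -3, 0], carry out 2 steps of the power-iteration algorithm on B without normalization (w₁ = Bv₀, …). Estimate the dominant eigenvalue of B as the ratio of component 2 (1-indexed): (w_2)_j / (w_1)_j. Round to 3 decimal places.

μ ≈ -4.333

B = K − 3I has rows (1, 7, -2); (6, -4, -5); (0, 6, -7)
w1 = Bv₀ = (1·4 + 7·(-3) + (-2)·0; 6·4 + (-4)·(-3) + (-5)·0; 0·4 + 6·(-3) + (-7)·0) = (-17, 36, -18)
w2 = Bw1 = (1·(-17) + 7·36 + (-2)·(-18); 6·(-17) + (-4)·36 + (-5)·(-18); 0·(-17) + 6·36 + (-7)·(-18)) = (271, -156, 342)
Ratio: -156/36 = -4.333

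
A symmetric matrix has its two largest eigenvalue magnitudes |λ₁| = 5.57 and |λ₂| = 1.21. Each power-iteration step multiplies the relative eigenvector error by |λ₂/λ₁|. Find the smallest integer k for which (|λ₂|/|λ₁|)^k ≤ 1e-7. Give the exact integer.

|λ₂/λ₁| = 1.21/5.57 = 0.21724
Need k ≥ ln(1e-7) / ln(0.21724) = -16.1181 / -1.5268 ≈ 10.557
Smallest integer k satisfying the bound: 11

11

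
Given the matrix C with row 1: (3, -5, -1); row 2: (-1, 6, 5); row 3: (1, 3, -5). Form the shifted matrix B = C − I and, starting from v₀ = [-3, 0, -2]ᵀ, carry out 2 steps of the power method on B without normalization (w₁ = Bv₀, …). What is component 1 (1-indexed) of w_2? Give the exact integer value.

18

B = C − I has rows (2, -5, -1); (-1, 5, 5); (1, 3, -6)
w1 = Bv₀ = (2·(-3) + (-5)·0 + (-1)·(-2); (-1)·(-3) + 5·0 + 5·(-2); 1·(-3) + 3·0 + (-6)·(-2)) = (-4, -7, 9)
w2 = Bw1 = (2·(-4) + (-5)·(-7) + (-1)·9; (-1)·(-4) + 5·(-7) + 5·9; 1·(-4) + 3·(-7) + (-6)·9) = (18, 14, -79)
Requested component of w2: 18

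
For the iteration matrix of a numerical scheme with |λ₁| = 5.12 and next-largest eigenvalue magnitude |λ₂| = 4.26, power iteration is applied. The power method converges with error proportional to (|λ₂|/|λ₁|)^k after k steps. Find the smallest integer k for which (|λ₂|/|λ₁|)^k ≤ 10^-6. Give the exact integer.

|λ₂/λ₁| = 4.26/5.12 = 0.83203
Need k ≥ ln(10^-6) / ln(0.83203) = -13.8155 / -0.1839 ≈ 75.131
Smallest integer k satisfying the bound: 76

76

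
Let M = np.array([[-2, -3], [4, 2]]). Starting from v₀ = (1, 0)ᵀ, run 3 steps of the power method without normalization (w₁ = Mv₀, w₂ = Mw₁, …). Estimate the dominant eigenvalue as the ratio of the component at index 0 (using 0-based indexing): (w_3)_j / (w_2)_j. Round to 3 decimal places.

w1 = Mv₀ = (-2, 4)
w2 = Mw1 = (-8, 0)
w3 = Mw2 = (16, -32)
Ratio at component: 16 / -8 = -2.000

-2.000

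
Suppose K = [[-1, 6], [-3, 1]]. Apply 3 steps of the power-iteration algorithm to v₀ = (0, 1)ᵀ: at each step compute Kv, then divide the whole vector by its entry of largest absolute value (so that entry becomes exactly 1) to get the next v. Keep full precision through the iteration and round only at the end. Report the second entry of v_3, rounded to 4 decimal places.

Kv0 = (6.00000, 1.00000); divide by 6.00000 → v1 = (1.00000, 0.16667)
Kv1 = (0.00000, -2.83333); divide by -2.83333 → v2 = (0.00000, 1.00000)
Kv2 = (6.00000, 1.00000); divide by 6.00000 → v3 = (1.00000, 0.16667)
Requested entry of v3: -17/-102 = 0.1667

0.1667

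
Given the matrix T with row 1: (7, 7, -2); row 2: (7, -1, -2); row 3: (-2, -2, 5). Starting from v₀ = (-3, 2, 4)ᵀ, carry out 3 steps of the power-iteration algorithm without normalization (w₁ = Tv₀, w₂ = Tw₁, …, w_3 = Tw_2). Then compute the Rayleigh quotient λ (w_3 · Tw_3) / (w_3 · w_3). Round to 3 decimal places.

λ ≈ 11.962

w1 = Tv₀ = (7·(-3) + 7·2 + (-2)·4; 7·(-3) + (-1)·2 + (-2)·4; (-2)·(-3) + (-2)·2 + 5·4) = (-15, -31, 22)
w2 = Tw1 = (7·(-15) + 7·(-31) + (-2)·22; 7·(-15) + (-1)·(-31) + (-2)·22; (-2)·(-15) + (-2)·(-31) + 5·22) = (-366, -118, 202)
w3 = Tw2 = (-3792, -2848, 1978)
Tw3 = (-50436, -27652, 23170)
w3·Tw3 = (-3792)·(-50436) + (-2848)·(-27652) + 1978·23170 = 315836468; w3·w3 = (-3792)·(-3792) + (-2848)·(-2848) + 1978·1978 = 26402852
λ ≈ 315836468/26402852 = 11.962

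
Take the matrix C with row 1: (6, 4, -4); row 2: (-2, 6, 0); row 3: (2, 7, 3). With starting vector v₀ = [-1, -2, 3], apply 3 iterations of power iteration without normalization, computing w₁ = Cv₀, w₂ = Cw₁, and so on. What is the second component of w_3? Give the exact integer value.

w1 = Cv₀ = (6·(-1) + 4·(-2) + (-4)·3; (-2)·(-1) + 6·(-2) + 0·3; 2·(-1) + 7·(-2) + 3·3) = (-26, -10, -7)
w2 = Cw1 = (6·(-26) + 4·(-10) + (-4)·(-7); (-2)·(-26) + 6·(-10) + 0·(-7); 2·(-26) + 7·(-10) + 3·(-7)) = (-168, -8, -143)
w3 = Cw2 = (-468, 288, -821)
The requested component of w3 is 288.

288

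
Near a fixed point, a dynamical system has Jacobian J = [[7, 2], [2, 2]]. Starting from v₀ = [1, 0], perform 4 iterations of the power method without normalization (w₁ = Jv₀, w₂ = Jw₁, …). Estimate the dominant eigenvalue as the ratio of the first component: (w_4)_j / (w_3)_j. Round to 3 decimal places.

w1 = Jv₀ = (7, 2)
w2 = Jw1 = (53, 18)
w3 = Jw2 = (407, 142)
w4 = Jw3 = (3133, 1098)
Ratio at component: 3133 / 407 = 7.698

7.698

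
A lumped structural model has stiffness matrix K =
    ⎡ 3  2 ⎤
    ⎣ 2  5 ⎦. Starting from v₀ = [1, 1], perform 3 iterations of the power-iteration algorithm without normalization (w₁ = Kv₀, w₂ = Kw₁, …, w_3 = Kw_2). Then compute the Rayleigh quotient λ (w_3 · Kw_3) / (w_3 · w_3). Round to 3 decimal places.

w1 = Kv₀ = (3·1 + 2·1; 2·1 + 5·1) = (5, 7)
w2 = Kw1 = (3·5 + 2·7; 2·5 + 5·7) = (29, 45)
w3 = Kw2 = (177, 283)
Kw3 = (1097, 1769)
w3·Kw3 = 177·1097 + 283·1769 = 694796; w3·w3 = 177·177 + 283·283 = 111418
λ ≈ 694796/111418 = 6.236

6.236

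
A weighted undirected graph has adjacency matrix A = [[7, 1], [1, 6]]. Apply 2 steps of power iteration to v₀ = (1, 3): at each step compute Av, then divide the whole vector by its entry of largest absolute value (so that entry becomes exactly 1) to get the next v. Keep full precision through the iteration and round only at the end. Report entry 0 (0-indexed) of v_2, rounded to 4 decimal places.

Av0 = (10.00000, 19.00000); divide by 19.00000 → v1 = (0.52632, 1.00000)
Av1 = (4.68421, 6.52632); divide by 6.52632 → v2 = (0.71774, 1.00000)
Requested entry of v2: 89/124 = 0.7177

0.7177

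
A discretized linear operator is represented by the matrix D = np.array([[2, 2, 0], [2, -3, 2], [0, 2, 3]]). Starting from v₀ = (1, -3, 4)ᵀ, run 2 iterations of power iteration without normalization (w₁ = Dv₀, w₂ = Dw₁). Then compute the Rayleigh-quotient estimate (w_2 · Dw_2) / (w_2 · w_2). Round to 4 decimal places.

-2.2573

w1 = Dv₀ = (2·1 + 2·(-3) + 0·4; 2·1 + (-3)·(-3) + 2·4; 0·1 + 2·(-3) + 3·4) = (-4, 19, 6)
w2 = Dw1 = (2·(-4) + 2·19 + 0·6; 2·(-4) + (-3)·19 + 2·6; 0·(-4) + 2·19 + 3·6) = (30, -53, 56)
Dw2 = (-46, 331, 62)
w2·Dw2 = 30·(-46) + (-53)·331 + 56·62 = -15451; w2·w2 = 30·30 + (-53)·(-53) + 56·56 = 6845
λ ≈ -15451/6845 = -2.2573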